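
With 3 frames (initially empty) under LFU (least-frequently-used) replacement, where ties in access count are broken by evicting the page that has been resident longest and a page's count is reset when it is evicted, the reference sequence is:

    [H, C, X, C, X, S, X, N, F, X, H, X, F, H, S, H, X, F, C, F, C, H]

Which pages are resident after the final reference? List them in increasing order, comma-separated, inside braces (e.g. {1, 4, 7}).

H → miss, frames {H}
C → miss, frames {H,C}
X → miss, frames {H,C,X}
C → hit
X → hit
S → miss, evict H, frames {C,X,S}
X → hit
N → miss, evict S, frames {C,X,N}
F → miss, evict N, frames {C,X,F}
X → hit
H → miss, evict F, frames {C,X,H}
X → hit
F → miss, evict H, frames {C,X,F}
H → miss, evict F, frames {C,X,H}
S → miss, evict H, frames {C,X,S}
H → miss, evict S, frames {C,X,H}
X → hit
F → miss, evict H, frames {C,X,F}
C → hit
F → hit
C → hit
H → miss, evict F, frames {C,X,H}

{C, H, X}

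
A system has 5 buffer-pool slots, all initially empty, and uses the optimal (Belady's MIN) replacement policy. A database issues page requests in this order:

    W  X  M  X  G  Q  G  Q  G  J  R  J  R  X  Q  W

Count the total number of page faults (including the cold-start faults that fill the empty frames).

W → fault, frames {W}
X → fault, frames {W,X}
M → fault, frames {W,X,M}
X → hit
G → fault, frames {W,X,M,G}
Q → fault, frames {W,X,M,G,Q}
G → hit
Q → hit
G → hit
J → fault, evict G, frames {W,X,M,Q,J}
R → fault, evict M, frames {W,X,Q,J,R}
J → hit
R → hit
X → hit
Q → hit
W → hit
Page faults: 7.

7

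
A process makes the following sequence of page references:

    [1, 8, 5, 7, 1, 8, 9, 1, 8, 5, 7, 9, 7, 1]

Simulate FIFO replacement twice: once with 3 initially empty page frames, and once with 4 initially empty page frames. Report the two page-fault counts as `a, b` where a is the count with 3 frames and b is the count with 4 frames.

10, 11

3 frames: F F F F F F F . . F F . . F → 10 faults.
4 frames: F F F F . . F F F F F F . F → 11 faults.
11 > 10: adding a frame increased faults — Belady's anomaly.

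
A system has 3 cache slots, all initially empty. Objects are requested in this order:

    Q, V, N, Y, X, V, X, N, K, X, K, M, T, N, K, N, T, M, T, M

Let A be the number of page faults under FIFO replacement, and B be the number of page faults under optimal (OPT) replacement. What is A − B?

6

Under FIFO: F F F F F F . F F F . F F F F . . F F . → 15 faults.
Under OPT: F F F F F . . . F . . F F . . . . F . . → 9 faults.
A − B = 15 − 9 = 6.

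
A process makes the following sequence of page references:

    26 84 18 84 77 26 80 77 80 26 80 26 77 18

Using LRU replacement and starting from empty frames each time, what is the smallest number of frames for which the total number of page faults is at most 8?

f=1: 14 faults
f=2: 10 faults
f=3: 7 faults
f=4: 6 faults
f=5: 5 faults
Smallest f with faults ≤ 8 is 3.

3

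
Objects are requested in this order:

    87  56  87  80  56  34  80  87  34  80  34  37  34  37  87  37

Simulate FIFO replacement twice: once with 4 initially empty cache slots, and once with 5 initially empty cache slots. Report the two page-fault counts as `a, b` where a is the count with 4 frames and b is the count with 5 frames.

6, 5

4 frames: F F . F . F . . . . . F . . F . → 6 faults.
5 frames: F F . F . F . . . . . F . . . . → 5 faults.
5 < 6: adding a frame reduced faults, as is typical.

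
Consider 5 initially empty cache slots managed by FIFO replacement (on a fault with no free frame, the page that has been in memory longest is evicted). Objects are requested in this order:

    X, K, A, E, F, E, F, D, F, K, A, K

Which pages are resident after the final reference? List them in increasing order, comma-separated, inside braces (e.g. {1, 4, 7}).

{A, D, E, F, K}

X → fault, frames [X]
K → fault, frames [X, K]
A → fault, frames [X, K, A]
E → fault, frames [X, K, A, E]
F → fault, frames [X, K, A, E, F]
E → hit
F → hit
D → fault, evict X, frames [K, A, E, F, D]
F → hit
K → hit
A → hit
K → hit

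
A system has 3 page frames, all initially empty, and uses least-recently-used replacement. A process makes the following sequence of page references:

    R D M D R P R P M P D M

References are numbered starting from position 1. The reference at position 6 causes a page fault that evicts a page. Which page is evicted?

M

pos 1: R → fault, frames [R]
pos 2: D → fault, frames [R, D]
pos 3: M → fault, frames [R, D, M]
pos 4: D → hit
pos 5: R → hit
pos 6: P → fault, evict M, frames [D, R, P]
At position 6, page M is evicted.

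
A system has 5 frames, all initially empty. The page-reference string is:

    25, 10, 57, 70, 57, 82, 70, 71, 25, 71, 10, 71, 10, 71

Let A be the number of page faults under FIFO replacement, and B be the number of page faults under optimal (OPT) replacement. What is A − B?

2

Under FIFO: F F F F . F . F F . F . . . → 8 faults.
Under OPT: F F F F . F . F . . . . . . → 6 faults.
A − B = 8 − 6 = 2.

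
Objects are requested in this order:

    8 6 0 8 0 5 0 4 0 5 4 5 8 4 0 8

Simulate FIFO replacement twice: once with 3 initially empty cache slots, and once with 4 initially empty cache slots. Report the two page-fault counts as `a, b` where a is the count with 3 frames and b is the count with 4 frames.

3 frames: F F F . . F . F . . . . F . F . → 7 faults.
4 frames: F F F . . F . F . . . . F . . . → 6 faults.
6 < 7: adding a frame reduced faults, as is typical.

7, 6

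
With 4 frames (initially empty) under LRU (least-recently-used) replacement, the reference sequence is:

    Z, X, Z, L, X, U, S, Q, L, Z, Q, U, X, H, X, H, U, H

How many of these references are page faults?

Z → miss, frames (Z)
X → miss, frames (Z X)
Z → hit
L → miss, frames (X Z L)
X → hit
U → miss, frames (Z L X U)
S → miss, evict Z, frames (L X U S)
Q → miss, evict L, frames (X U S Q)
L → miss, evict X, frames (U S Q L)
Z → miss, evict U, frames (S Q L Z)
Q → hit
U → miss, evict S, frames (L Z Q U)
X → miss, evict L, frames (Z Q U X)
H → miss, evict Z, frames (Q U X H)
X → hit
H → hit
U → hit
H → hit
Page faults: 11.

11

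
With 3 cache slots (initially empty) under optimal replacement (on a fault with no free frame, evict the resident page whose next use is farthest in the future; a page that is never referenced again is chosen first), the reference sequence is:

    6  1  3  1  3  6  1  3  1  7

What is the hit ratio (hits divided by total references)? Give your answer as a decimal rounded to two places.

6 -> miss, frames (6)
1 -> miss, frames (6 1)
3 -> miss, frames (6 1 3)
1 -> hit
3 -> hit
6 -> hit
1 -> hit
3 -> hit
1 -> hit
7 -> miss, evict 3, frames (6 1 7)
Hits: 6 of 10 references → 6/10 = 0.6000.

0.60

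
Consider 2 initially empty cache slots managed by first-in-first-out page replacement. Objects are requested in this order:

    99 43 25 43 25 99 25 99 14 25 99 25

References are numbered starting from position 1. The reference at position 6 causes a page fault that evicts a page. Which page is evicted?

43

pos 1: 99: fault, frames {99}
pos 2: 43: fault, frames {99,43}
pos 3: 25: fault, evict 99, frames {43,25}
pos 4: 43: hit
pos 5: 25: hit
pos 6: 99: fault, evict 43, frames {25,99}
At position 6, page 43 is evicted.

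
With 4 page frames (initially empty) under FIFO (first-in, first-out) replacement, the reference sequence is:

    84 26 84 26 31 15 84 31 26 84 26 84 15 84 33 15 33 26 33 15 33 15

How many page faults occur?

5

84: fault, frames (84)
26: fault, frames (84 26)
84: hit
26: hit
31: fault, frames (84 26 31)
15: fault, frames (84 26 31 15)
84: hit
31: hit
26: hit
84: hit
26: hit
84: hit
15: hit
84: hit
33: fault, evict 84, frames (26 31 15 33)
15: hit
33: hit
26: hit
33: hit
15: hit
33: hit
15: hit
Page faults: 5.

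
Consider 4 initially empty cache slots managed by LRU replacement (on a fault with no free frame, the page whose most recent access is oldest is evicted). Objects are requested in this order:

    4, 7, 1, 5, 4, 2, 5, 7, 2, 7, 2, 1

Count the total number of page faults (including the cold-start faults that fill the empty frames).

4: fault, frames {4}
7: fault, frames {4,7}
1: fault, frames {4,7,1}
5: fault, frames {4,7,1,5}
4: hit
2: fault, evict 7, frames {1,5,4,2}
5: hit
7: fault, evict 1, frames {4,2,5,7}
2: hit
7: hit
2: hit
1: fault, evict 4, frames {5,7,2,1}
Page faults: 7.

7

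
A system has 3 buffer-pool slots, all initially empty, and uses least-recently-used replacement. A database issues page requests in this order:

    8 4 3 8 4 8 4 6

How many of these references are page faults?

4

8 -> miss, frames {8}
4 -> miss, frames {8,4}
3 -> miss, frames {8,4,3}
8 -> hit
4 -> hit
8 -> hit
4 -> hit
6 -> miss, evict 3, frames {8,4,6}
Page faults: 4.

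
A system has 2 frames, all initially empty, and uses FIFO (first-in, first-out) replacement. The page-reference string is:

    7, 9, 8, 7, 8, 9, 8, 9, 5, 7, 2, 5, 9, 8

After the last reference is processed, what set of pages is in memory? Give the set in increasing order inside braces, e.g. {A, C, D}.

{8, 9}

7 -> miss, frames {7}
9 -> miss, frames {7,9}
8 -> miss, evict 7, frames {9,8}
7 -> miss, evict 9, frames {8,7}
8 -> hit
9 -> miss, evict 8, frames {7,9}
8 -> miss, evict 7, frames {9,8}
9 -> hit
5 -> miss, evict 9, frames {8,5}
7 -> miss, evict 8, frames {5,7}
2 -> miss, evict 5, frames {7,2}
5 -> miss, evict 7, frames {2,5}
9 -> miss, evict 2, frames {5,9}
8 -> miss, evict 5, frames {9,8}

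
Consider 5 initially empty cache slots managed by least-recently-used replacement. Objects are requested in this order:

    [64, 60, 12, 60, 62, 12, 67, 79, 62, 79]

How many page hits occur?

4

64: fault, frames {64}
60: fault, frames {64,60}
12: fault, frames {64,60,12}
60: hit
62: fault, frames {64,12,60,62}
12: hit
67: fault, frames {64,60,62,12,67}
79: fault, evict 64, frames {60,62,12,67,79}
62: hit
79: hit
Hits: 4.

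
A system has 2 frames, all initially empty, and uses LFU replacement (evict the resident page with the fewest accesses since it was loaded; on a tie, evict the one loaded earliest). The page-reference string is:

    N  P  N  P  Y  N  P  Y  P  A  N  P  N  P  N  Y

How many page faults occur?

N -> fault, frames {N}
P -> fault, frames {N,P}
N -> hit
P -> hit
Y -> fault, evict N, frames {P,Y}
N -> fault, evict Y, frames {P,N}
P -> hit
Y -> fault, evict N, frames {P,Y}
P -> hit
A -> fault, evict Y, frames {P,A}
N -> fault, evict A, frames {P,N}
P -> hit
N -> hit
P -> hit
N -> hit
Y -> fault, evict N, frames {P,Y}
Page faults: 8.

8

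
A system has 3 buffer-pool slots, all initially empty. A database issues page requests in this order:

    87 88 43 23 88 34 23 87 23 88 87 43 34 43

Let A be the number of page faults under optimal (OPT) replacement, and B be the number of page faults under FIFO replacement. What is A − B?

-2

Under OPT: F F F F . F . . . F . F . . → 7 faults.
Under FIFO: F F F F . F . F . F . F F . → 9 faults.
A − B = 7 − 9 = -2.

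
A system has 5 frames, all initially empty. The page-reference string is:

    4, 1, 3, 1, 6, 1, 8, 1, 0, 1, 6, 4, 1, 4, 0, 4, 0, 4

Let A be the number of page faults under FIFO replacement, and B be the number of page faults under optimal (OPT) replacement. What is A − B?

Under FIFO: F F F . F . F . F . . F F . . . . . → 8 faults.
Under OPT: F F F . F . F . F . . . . . . . . . → 6 faults.
A − B = 8 − 6 = 2.

2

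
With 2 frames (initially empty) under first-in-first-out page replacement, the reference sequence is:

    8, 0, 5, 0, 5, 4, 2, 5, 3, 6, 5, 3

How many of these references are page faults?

10

8 -> fault, frames {8}
0 -> fault, frames {8,0}
5 -> fault, evict 8, frames {0,5}
0 -> hit
5 -> hit
4 -> fault, evict 0, frames {5,4}
2 -> fault, evict 5, frames {4,2}
5 -> fault, evict 4, frames {2,5}
3 -> fault, evict 2, frames {5,3}
6 -> fault, evict 5, frames {3,6}
5 -> fault, evict 3, frames {6,5}
3 -> fault, evict 6, frames {5,3}
Page faults: 10.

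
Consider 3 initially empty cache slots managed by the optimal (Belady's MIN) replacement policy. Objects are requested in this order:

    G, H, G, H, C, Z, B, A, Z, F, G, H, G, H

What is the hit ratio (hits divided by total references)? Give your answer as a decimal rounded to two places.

G: miss, frames {G}
H: miss, frames {G,H}
G: hit
H: hit
C: miss, frames {G,H,C}
Z: miss, evict C, frames {G,H,Z}
B: miss, evict H, frames {G,Z,B}
A: miss, evict B, frames {G,Z,A}
Z: hit
F: miss, evict A, frames {G,Z,F}
G: hit
H: miss, evict F, frames {G,Z,H}
G: hit
H: hit
Hits: 6 of 14 references → 6/14 = 0.4286.

0.43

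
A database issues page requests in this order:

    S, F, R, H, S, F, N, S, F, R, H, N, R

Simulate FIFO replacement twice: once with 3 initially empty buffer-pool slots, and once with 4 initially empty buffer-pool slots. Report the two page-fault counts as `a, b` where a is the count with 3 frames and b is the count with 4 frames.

9, 10

3 frames: F F F F F F F . . F F . . → 9 faults.
4 frames: F F F F . . F F F F F F . → 10 faults.
10 > 9: adding a frame increased faults — Belady's anomaly.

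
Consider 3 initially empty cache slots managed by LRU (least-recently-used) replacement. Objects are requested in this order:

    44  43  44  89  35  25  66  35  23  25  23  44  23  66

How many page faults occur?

10

44 -> fault, frames [44]
43 -> fault, frames [44, 43]
44 -> hit
89 -> fault, frames [43, 44, 89]
35 -> fault, evict 43, frames [44, 89, 35]
25 -> fault, evict 44, frames [89, 35, 25]
66 -> fault, evict 89, frames [35, 25, 66]
35 -> hit
23 -> fault, evict 25, frames [66, 35, 23]
25 -> fault, evict 66, frames [35, 23, 25]
23 -> hit
44 -> fault, evict 35, frames [25, 23, 44]
23 -> hit
66 -> fault, evict 25, frames [44, 23, 66]
Page faults: 10.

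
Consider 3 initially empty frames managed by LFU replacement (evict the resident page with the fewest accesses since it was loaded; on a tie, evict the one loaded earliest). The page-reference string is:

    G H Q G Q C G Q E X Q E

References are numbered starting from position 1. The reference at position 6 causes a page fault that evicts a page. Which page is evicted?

H

pos 1: G -> miss, frames (G)
pos 2: H -> miss, frames (G H)
pos 3: Q -> miss, frames (G H Q)
pos 4: G -> hit
pos 5: Q -> hit
pos 6: C -> miss, evict H, frames (G Q C)
At position 6, page H is evicted.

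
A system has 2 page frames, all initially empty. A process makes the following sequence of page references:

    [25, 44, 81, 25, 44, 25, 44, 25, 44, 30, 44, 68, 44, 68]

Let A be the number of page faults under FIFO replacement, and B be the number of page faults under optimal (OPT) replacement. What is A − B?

Under FIFO: F F F F F . . . . F . F F . → 8 faults.
Under OPT: F F F . F . . . . F . F . . → 6 faults.
A − B = 8 − 6 = 2.

2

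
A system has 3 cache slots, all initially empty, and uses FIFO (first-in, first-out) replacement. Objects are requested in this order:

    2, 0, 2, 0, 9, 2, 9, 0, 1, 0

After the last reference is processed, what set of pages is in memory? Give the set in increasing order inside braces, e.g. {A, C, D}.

2 -> fault, frames (2)
0 -> fault, frames (2 0)
2 -> hit
0 -> hit
9 -> fault, frames (2 0 9)
2 -> hit
9 -> hit
0 -> hit
1 -> fault, evict 2, frames (0 9 1)
0 -> hit

{0, 1, 9}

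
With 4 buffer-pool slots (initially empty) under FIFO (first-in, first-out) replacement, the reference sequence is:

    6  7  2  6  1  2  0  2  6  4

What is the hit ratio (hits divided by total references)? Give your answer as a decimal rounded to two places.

0.30

6: fault, frames (6)
7: fault, frames (6 7)
2: fault, frames (6 7 2)
6: hit
1: fault, frames (6 7 2 1)
2: hit
0: fault, evict 6, frames (7 2 1 0)
2: hit
6: fault, evict 7, frames (2 1 0 6)
4: fault, evict 2, frames (1 0 6 4)
Hits: 3 of 10 references → 3/10 = 0.3000.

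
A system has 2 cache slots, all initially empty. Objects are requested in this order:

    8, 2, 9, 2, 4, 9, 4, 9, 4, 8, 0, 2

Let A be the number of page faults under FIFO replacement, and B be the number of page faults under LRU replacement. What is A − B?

-1

Under FIFO: F F F . F . . . . F F F → 7 faults.
Under LRU: F F F . F F . . . F F F → 8 faults.
A − B = 7 − 8 = -1.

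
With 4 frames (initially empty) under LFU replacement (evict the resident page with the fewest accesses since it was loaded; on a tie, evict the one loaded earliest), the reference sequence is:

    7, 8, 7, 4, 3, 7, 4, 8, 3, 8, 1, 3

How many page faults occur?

5

7 → fault, frames [7]
8 → fault, frames [7, 8]
7 → hit
4 → fault, frames [7, 8, 4]
3 → fault, frames [7, 8, 4, 3]
7 → hit
4 → hit
8 → hit
3 → hit
8 → hit
1 → fault, evict 4, frames [7, 8, 3, 1]
3 → hit
Page faults: 5.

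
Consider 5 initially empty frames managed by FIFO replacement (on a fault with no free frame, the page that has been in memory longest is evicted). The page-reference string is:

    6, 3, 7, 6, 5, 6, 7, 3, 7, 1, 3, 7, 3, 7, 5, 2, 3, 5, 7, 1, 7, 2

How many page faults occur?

6

6 -> miss, frames (6)
3 -> miss, frames (6 3)
7 -> miss, frames (6 3 7)
6 -> hit
5 -> miss, frames (6 3 7 5)
6 -> hit
7 -> hit
3 -> hit
7 -> hit
1 -> miss, frames (6 3 7 5 1)
3 -> hit
7 -> hit
3 -> hit
7 -> hit
5 -> hit
2 -> miss, evict 6, frames (3 7 5 1 2)
3 -> hit
5 -> hit
7 -> hit
1 -> hit
7 -> hit
2 -> hit
Page faults: 6.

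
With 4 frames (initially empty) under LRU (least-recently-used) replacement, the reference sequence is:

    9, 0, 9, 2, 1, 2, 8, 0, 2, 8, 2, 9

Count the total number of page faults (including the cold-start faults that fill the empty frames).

9 → miss, frames {9}
0 → miss, frames {9,0}
9 → hit
2 → miss, frames {0,9,2}
1 → miss, frames {0,9,2,1}
2 → hit
8 → miss, evict 0, frames {9,1,2,8}
0 → miss, evict 9, frames {1,2,8,0}
2 → hit
8 → hit
2 → hit
9 → miss, evict 1, frames {0,8,2,9}
Page faults: 7.

7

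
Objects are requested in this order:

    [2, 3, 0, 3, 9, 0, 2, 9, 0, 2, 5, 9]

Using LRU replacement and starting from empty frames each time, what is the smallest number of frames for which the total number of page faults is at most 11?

f=1: 12 faults
f=2: 11 faults
f=3: 7 faults
f=4: 5 faults
f=5: 5 faults
Smallest f with faults ≤ 11 is 2.

2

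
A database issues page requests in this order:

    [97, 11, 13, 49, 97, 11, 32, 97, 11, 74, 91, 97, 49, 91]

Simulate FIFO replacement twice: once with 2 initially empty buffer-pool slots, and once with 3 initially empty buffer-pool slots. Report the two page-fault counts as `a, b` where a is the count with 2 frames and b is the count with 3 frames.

14, 11

2 frames: F F F F F F F F F F F F F F → 14 faults.
3 frames: F F F F F F F . . F F F F . → 11 faults.
11 < 14: adding a frame reduced faults, as is typical.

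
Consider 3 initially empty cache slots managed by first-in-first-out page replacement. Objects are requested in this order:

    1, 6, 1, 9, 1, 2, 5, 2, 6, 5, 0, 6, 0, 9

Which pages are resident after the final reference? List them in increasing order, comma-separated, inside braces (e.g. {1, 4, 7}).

1 -> fault, frames [1]
6 -> fault, frames [1, 6]
1 -> hit
9 -> fault, frames [1, 6, 9]
1 -> hit
2 -> fault, evict 1, frames [6, 9, 2]
5 -> fault, evict 6, frames [9, 2, 5]
2 -> hit
6 -> fault, evict 9, frames [2, 5, 6]
5 -> hit
0 -> fault, evict 2, frames [5, 6, 0]
6 -> hit
0 -> hit
9 -> fault, evict 5, frames [6, 0, 9]

{0, 6, 9}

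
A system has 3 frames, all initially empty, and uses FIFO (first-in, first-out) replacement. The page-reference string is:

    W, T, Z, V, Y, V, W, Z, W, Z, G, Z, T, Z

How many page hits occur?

W → miss, frames [W]
T → miss, frames [W, T]
Z → miss, frames [W, T, Z]
V → miss, evict W, frames [T, Z, V]
Y → miss, evict T, frames [Z, V, Y]
V → hit
W → miss, evict Z, frames [V, Y, W]
Z → miss, evict V, frames [Y, W, Z]
W → hit
Z → hit
G → miss, evict Y, frames [W, Z, G]
Z → hit
T → miss, evict W, frames [Z, G, T]
Z → hit
Hits: 5.

5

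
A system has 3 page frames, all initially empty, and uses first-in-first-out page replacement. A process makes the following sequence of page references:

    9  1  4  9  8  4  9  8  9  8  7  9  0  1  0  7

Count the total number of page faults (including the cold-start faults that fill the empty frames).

8

9 → fault, frames {9}
1 → fault, frames {9,1}
4 → fault, frames {9,1,4}
9 → hit
8 → fault, evict 9, frames {1,4,8}
4 → hit
9 → fault, evict 1, frames {4,8,9}
8 → hit
9 → hit
8 → hit
7 → fault, evict 4, frames {8,9,7}
9 → hit
0 → fault, evict 8, frames {9,7,0}
1 → fault, evict 9, frames {7,0,1}
0 → hit
7 → hit
Page faults: 8.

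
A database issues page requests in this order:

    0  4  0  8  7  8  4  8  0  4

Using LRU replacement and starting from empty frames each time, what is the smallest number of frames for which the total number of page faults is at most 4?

4

f=1: 10 faults
f=2: 7 faults
f=3: 6 faults
f=4: 4 faults
Smallest f with faults ≤ 4 is 4.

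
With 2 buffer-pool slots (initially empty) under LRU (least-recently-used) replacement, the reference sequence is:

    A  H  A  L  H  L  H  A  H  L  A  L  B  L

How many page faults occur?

A: fault, frames (A)
H: fault, frames (A H)
A: hit
L: fault, evict H, frames (A L)
H: fault, evict A, frames (L H)
L: hit
H: hit
A: fault, evict L, frames (H A)
H: hit
L: fault, evict A, frames (H L)
A: fault, evict H, frames (L A)
L: hit
B: fault, evict A, frames (L B)
L: hit
Page faults: 8.

8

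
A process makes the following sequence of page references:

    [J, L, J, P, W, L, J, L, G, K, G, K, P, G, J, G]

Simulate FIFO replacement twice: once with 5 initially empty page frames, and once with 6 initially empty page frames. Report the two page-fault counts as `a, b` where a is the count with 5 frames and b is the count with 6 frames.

5 frames: F F . F F . . . F F . . . . F . → 7 faults.
6 frames: F F . F F . . . F F . . . . . . → 6 faults.
6 < 7: adding a frame reduced faults, as is typical.

7, 6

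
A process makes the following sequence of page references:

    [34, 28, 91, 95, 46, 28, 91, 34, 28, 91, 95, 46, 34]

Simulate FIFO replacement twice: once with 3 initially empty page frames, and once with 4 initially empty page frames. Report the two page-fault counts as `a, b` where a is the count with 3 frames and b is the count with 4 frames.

3 frames: F F F F F F F F . . F F . → 10 faults.
4 frames: F F F F F . . F F F F F F → 11 faults.
11 > 10: adding a frame increased faults — Belady's anomaly.

10, 11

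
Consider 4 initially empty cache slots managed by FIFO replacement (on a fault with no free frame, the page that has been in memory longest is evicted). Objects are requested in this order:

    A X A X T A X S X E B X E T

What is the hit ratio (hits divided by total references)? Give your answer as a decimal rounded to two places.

0.43

A: fault, frames (A)
X: fault, frames (A X)
A: hit
X: hit
T: fault, frames (A X T)
A: hit
X: hit
S: fault, frames (A X T S)
X: hit
E: fault, evict A, frames (X T S E)
B: fault, evict X, frames (T S E B)
X: fault, evict T, frames (S E B X)
E: hit
T: fault, evict S, frames (E B X T)
Hits: 6 of 14 references → 6/14 = 0.4286.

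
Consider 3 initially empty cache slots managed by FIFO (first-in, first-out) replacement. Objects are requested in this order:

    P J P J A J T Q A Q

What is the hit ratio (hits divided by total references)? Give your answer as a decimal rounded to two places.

P → fault, frames (P)
J → fault, frames (P J)
P → hit
J → hit
A → fault, frames (P J A)
J → hit
T → fault, evict P, frames (J A T)
Q → fault, evict J, frames (A T Q)
A → hit
Q → hit
Hits: 5 of 10 references → 5/10 = 0.5000.

0.50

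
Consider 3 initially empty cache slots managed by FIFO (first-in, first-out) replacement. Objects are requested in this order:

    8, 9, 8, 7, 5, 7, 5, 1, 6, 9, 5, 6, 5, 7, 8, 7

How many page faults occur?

8: miss, frames [8]
9: miss, frames [8, 9]
8: hit
7: miss, frames [8, 9, 7]
5: miss, evict 8, frames [9, 7, 5]
7: hit
5: hit
1: miss, evict 9, frames [7, 5, 1]
6: miss, evict 7, frames [5, 1, 6]
9: miss, evict 5, frames [1, 6, 9]
5: miss, evict 1, frames [6, 9, 5]
6: hit
5: hit
7: miss, evict 6, frames [9, 5, 7]
8: miss, evict 9, frames [5, 7, 8]
7: hit
Page faults: 10.

10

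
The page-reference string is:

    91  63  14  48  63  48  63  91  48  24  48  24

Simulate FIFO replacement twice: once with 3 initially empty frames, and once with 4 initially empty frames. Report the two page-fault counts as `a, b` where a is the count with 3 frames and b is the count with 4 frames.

3 frames: F F F F . . . F . F . . → 6 faults.
4 frames: F F F F . . . . . F . . → 5 faults.
5 < 6: adding a frame reduced faults, as is typical.

6, 5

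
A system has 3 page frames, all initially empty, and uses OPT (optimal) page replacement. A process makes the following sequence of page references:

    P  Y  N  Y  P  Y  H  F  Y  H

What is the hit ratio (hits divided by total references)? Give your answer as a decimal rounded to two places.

0.50

P -> miss, frames {P}
Y -> miss, frames {P,Y}
N -> miss, frames {P,Y,N}
Y -> hit
P -> hit
Y -> hit
H -> miss, evict N, frames {P,Y,H}
F -> miss, evict P, frames {Y,H,F}
Y -> hit
H -> hit
Hits: 5 of 10 references → 5/10 = 0.5000.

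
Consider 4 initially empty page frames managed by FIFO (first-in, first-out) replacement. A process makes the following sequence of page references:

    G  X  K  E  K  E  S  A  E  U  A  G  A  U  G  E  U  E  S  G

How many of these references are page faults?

G -> fault, frames (G)
X -> fault, frames (G X)
K -> fault, frames (G X K)
E -> fault, frames (G X K E)
K -> hit
E -> hit
S -> fault, evict G, frames (X K E S)
A -> fault, evict X, frames (K E S A)
E -> hit
U -> fault, evict K, frames (E S A U)
A -> hit
G -> fault, evict E, frames (S A U G)
A -> hit
U -> hit
G -> hit
E -> fault, evict S, frames (A U G E)
U -> hit
E -> hit
S -> fault, evict A, frames (U G E S)
G -> hit
Page faults: 10.

10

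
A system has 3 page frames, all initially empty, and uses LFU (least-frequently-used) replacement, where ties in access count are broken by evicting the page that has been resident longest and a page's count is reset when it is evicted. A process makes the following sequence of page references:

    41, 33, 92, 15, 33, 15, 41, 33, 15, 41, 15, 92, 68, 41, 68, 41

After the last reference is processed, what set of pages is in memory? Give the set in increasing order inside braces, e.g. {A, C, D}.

{15, 33, 41}

41 → miss, frames [41]
33 → miss, frames [41, 33]
92 → miss, frames [41, 33, 92]
15 → miss, evict 41, frames [33, 92, 15]
33 → hit
15 → hit
41 → miss, evict 92, frames [33, 15, 41]
33 → hit
15 → hit
41 → hit
15 → hit
92 → miss, evict 41, frames [33, 15, 92]
68 → miss, evict 92, frames [33, 15, 68]
41 → miss, evict 68, frames [33, 15, 41]
68 → miss, evict 41, frames [33, 15, 68]
41 → miss, evict 68, frames [33, 15, 41]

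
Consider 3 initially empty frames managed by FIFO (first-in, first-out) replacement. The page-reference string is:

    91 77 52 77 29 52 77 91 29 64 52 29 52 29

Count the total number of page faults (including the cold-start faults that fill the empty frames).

8

91 -> miss, frames (91)
77 -> miss, frames (91 77)
52 -> miss, frames (91 77 52)
77 -> hit
29 -> miss, evict 91, frames (77 52 29)
52 -> hit
77 -> hit
91 -> miss, evict 77, frames (52 29 91)
29 -> hit
64 -> miss, evict 52, frames (29 91 64)
52 -> miss, evict 29, frames (91 64 52)
29 -> miss, evict 91, frames (64 52 29)
52 -> hit
29 -> hit
Page faults: 8.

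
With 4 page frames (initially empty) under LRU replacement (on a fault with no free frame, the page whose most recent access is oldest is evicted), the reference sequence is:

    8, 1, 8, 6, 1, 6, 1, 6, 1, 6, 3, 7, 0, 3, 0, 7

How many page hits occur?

8 → fault, frames (8)
1 → fault, frames (8 1)
8 → hit
6 → fault, frames (1 8 6)
1 → hit
6 → hit
1 → hit
6 → hit
1 → hit
6 → hit
3 → fault, frames (8 1 6 3)
7 → fault, evict 8, frames (1 6 3 7)
0 → fault, evict 1, frames (6 3 7 0)
3 → hit
0 → hit
7 → hit
Hits: 10.

10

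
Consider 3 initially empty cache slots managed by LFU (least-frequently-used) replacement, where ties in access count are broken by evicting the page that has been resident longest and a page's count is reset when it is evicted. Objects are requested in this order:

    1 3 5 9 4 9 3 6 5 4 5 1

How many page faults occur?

10

1 → miss, frames [1]
3 → miss, frames [1, 3]
5 → miss, frames [1, 3, 5]
9 → miss, evict 1, frames [3, 5, 9]
4 → miss, evict 3, frames [5, 9, 4]
9 → hit
3 → miss, evict 5, frames [9, 4, 3]
6 → miss, evict 4, frames [9, 3, 6]
5 → miss, evict 3, frames [9, 6, 5]
4 → miss, evict 6, frames [9, 5, 4]
5 → hit
1 → miss, evict 4, frames [9, 5, 1]
Page faults: 10.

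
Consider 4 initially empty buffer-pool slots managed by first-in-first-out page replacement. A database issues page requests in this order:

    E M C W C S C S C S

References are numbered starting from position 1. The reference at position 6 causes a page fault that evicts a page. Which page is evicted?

pos 1: E → fault, frames [E]
pos 2: M → fault, frames [E, M]
pos 3: C → fault, frames [E, M, C]
pos 4: W → fault, frames [E, M, C, W]
pos 5: C → hit
pos 6: S → fault, evict E, frames [M, C, W, S]
At position 6, page E is evicted.

E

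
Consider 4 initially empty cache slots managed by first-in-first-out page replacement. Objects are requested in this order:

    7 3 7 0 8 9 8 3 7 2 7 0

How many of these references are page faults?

7 → fault, frames (7)
3 → fault, frames (7 3)
7 → hit
0 → fault, frames (7 3 0)
8 → fault, frames (7 3 0 8)
9 → fault, evict 7, frames (3 0 8 9)
8 → hit
3 → hit
7 → fault, evict 3, frames (0 8 9 7)
2 → fault, evict 0, frames (8 9 7 2)
7 → hit
0 → fault, evict 8, frames (9 7 2 0)
Page faults: 8.

8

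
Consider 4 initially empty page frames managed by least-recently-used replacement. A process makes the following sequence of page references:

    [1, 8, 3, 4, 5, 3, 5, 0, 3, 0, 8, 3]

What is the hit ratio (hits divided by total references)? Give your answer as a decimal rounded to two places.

0.42

1: fault, frames {1}
8: fault, frames {1,8}
3: fault, frames {1,8,3}
4: fault, frames {1,8,3,4}
5: fault, evict 1, frames {8,3,4,5}
3: hit
5: hit
0: fault, evict 8, frames {4,3,5,0}
3: hit
0: hit
8: fault, evict 4, frames {5,3,0,8}
3: hit
Hits: 5 of 12 references → 5/12 = 0.4167.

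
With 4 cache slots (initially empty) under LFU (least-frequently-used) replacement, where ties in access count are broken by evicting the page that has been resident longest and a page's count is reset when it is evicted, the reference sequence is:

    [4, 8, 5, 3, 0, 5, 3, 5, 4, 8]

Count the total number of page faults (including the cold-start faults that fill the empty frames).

4 → fault, frames {4}
8 → fault, frames {4,8}
5 → fault, frames {4,8,5}
3 → fault, frames {4,8,5,3}
0 → fault, evict 4, frames {8,5,3,0}
5 → hit
3 → hit
5 → hit
4 → fault, evict 8, frames {5,3,0,4}
8 → fault, evict 0, frames {5,3,4,8}
Page faults: 7.

7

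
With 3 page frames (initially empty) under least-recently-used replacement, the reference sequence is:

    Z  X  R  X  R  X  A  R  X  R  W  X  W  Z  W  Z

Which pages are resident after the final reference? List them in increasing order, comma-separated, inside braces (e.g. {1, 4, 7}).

{W, X, Z}

Z -> miss, frames [Z]
X -> miss, frames [Z, X]
R -> miss, frames [Z, X, R]
X -> hit
R -> hit
X -> hit
A -> miss, evict Z, frames [R, X, A]
R -> hit
X -> hit
R -> hit
W -> miss, evict A, frames [X, R, W]
X -> hit
W -> hit
Z -> miss, evict R, frames [X, W, Z]
W -> hit
Z -> hit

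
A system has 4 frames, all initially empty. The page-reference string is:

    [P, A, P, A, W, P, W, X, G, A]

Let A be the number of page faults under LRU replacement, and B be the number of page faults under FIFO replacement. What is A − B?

Under LRU: F F . . F . . F F F → 6 faults.
Under FIFO: F F . . F . . F F . → 5 faults.
A − B = 6 − 5 = 1.

1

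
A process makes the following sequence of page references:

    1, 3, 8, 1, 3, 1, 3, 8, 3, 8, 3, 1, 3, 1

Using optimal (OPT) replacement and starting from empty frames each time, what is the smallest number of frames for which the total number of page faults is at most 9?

f=1: 14 faults
f=2: 6 faults
f=3: 3 faults
Smallest f with faults ≤ 9 is 2.

2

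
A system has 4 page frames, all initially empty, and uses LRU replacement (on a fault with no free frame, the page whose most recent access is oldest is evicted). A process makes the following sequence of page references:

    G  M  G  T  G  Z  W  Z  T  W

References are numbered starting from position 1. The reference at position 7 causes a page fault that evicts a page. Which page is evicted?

pos 1: G → miss, frames [G]
pos 2: M → miss, frames [G, M]
pos 3: G → hit
pos 4: T → miss, frames [M, G, T]
pos 5: G → hit
pos 6: Z → miss, frames [M, T, G, Z]
pos 7: W → miss, evict M, frames [T, G, Z, W]
At position 7, page M is evicted.

M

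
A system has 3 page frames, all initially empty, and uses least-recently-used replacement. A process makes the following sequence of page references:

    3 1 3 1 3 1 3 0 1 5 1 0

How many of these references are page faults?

3: fault, frames {3}
1: fault, frames {3,1}
3: hit
1: hit
3: hit
1: hit
3: hit
0: fault, frames {1,3,0}
1: hit
5: fault, evict 3, frames {0,1,5}
1: hit
0: hit
Page faults: 4.

4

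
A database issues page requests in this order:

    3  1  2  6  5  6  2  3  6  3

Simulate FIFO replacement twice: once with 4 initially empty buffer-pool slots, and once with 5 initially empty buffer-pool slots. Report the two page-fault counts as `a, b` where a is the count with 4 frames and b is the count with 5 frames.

4 frames: F F F F F . . F . . → 6 faults.
5 frames: F F F F F . . . . . → 5 faults.
5 < 6: adding a frame reduced faults, as is typical.

6, 5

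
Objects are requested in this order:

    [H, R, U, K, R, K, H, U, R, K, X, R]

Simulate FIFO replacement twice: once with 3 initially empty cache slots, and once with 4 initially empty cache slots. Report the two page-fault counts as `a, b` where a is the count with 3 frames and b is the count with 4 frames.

7, 5

3 frames: F F F F . . F . F . F . → 7 faults.
4 frames: F F F F . . . . . . F . → 5 faults.
5 < 7: adding a frame reduced faults, as is typical.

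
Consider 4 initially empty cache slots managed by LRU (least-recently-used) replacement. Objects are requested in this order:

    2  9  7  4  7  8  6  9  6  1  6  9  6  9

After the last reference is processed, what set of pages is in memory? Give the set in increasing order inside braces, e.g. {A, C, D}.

{1, 6, 8, 9}

2 → miss, frames {2}
9 → miss, frames {2,9}
7 → miss, frames {2,9,7}
4 → miss, frames {2,9,7,4}
7 → hit
8 → miss, evict 2, frames {9,4,7,8}
6 → miss, evict 9, frames {4,7,8,6}
9 → miss, evict 4, frames {7,8,6,9}
6 → hit
1 → miss, evict 7, frames {8,9,6,1}
6 → hit
9 → hit
6 → hit
9 → hit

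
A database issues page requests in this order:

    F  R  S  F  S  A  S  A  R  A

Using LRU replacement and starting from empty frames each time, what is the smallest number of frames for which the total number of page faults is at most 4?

4

f=1: 10 faults
f=2: 6 faults
f=3: 5 faults
f=4: 4 faults
Smallest f with faults ≤ 4 is 4.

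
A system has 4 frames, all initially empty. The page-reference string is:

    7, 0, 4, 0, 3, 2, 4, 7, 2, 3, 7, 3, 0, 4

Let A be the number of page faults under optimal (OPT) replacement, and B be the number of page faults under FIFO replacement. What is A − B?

Under OPT: F F F . F F . . . . . . F . → 6 faults.
Under FIFO: F F F . F F . F . . . . F F → 8 faults.
A − B = 6 − 8 = -2.

-2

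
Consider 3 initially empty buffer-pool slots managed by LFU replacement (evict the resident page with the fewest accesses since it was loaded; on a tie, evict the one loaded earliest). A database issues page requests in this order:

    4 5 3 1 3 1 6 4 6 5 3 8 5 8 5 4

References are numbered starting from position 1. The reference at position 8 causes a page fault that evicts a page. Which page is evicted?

6

pos 1: 4 → fault, frames {4}
pos 2: 5 → fault, frames {4,5}
pos 3: 3 → fault, frames {4,5,3}
pos 4: 1 → fault, evict 4, frames {5,3,1}
pos 5: 3 → hit
pos 6: 1 → hit
pos 7: 6 → fault, evict 5, frames {3,1,6}
pos 8: 4 → fault, evict 6, frames {3,1,4}
At position 8, page 6 is evicted.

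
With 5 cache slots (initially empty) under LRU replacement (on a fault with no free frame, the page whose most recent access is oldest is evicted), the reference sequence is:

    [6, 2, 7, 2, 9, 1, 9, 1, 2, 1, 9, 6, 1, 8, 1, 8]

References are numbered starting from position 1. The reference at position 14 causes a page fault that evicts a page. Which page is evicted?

pos 1: 6: miss, frames [6]
pos 2: 2: miss, frames [6, 2]
pos 3: 7: miss, frames [6, 2, 7]
pos 4: 2: hit
pos 5: 9: miss, frames [6, 7, 2, 9]
pos 6: 1: miss, frames [6, 7, 2, 9, 1]
pos 7: 9: hit
pos 8: 1: hit
pos 9: 2: hit
pos 10: 1: hit
pos 11: 9: hit
pos 12: 6: hit
pos 13: 1: hit
pos 14: 8: miss, evict 7, frames [2, 9, 6, 1, 8]
At position 14, page 7 is evicted.

7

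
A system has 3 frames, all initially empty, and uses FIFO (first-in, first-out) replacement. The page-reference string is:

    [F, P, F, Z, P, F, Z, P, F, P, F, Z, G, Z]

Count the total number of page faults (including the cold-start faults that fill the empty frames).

4

F -> miss, frames (F)
P -> miss, frames (F P)
F -> hit
Z -> miss, frames (F P Z)
P -> hit
F -> hit
Z -> hit
P -> hit
F -> hit
P -> hit
F -> hit
Z -> hit
G -> miss, evict F, frames (P Z G)
Z -> hit
Page faults: 4.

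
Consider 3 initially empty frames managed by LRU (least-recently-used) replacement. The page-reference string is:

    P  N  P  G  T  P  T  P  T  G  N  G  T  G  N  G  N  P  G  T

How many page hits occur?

P: miss, frames [P]
N: miss, frames [P, N]
P: hit
G: miss, frames [N, P, G]
T: miss, evict N, frames [P, G, T]
P: hit
T: hit
P: hit
T: hit
G: hit
N: miss, evict P, frames [T, G, N]
G: hit
T: hit
G: hit
N: hit
G: hit
N: hit
P: miss, evict T, frames [G, N, P]
G: hit
T: miss, evict N, frames [P, G, T]
Hits: 13.

13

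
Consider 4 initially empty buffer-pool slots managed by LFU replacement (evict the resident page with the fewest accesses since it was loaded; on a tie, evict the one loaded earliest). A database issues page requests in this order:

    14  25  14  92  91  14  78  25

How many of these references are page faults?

6

14: miss, frames (14)
25: miss, frames (14 25)
14: hit
92: miss, frames (14 25 92)
91: miss, frames (14 25 92 91)
14: hit
78: miss, evict 25, frames (14 92 91 78)
25: miss, evict 92, frames (14 91 78 25)
Page faults: 6.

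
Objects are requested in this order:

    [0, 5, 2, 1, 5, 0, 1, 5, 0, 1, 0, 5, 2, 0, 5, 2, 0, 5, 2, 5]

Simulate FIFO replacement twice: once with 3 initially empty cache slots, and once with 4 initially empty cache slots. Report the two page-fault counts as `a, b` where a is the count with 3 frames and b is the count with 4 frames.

3 frames: F F F F . F . F . . . . F . . . . . . . → 7 faults.
4 frames: F F F F . . . . . . . . . . . . . . . . → 4 faults.
4 < 7: adding a frame reduced faults, as is typical.

7, 4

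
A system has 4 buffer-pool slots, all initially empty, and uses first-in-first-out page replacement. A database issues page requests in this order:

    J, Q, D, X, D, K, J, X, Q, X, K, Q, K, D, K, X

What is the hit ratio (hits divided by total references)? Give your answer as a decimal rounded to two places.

J → fault, frames (J)
Q → fault, frames (J Q)
D → fault, frames (J Q D)
X → fault, frames (J Q D X)
D → hit
K → fault, evict J, frames (Q D X K)
J → fault, evict Q, frames (D X K J)
X → hit
Q → fault, evict D, frames (X K J Q)
X → hit
K → hit
Q → hit
K → hit
D → fault, evict X, frames (K J Q D)
K → hit
X → fault, evict K, frames (J Q D X)
Hits: 7 of 16 references → 7/16 = 0.4375.

0.44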